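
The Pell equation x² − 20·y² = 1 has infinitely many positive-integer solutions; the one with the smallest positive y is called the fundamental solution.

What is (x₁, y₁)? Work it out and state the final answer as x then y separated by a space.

d=20: √d = [4; 2,8] (ℓ=2, even), read p_1/q_1
i=0: a=4 ⇒ p=4, q=1
i=1: a=2 ⇒ p=9, q=2
(x₁, y₁) = (9, 2);  9² − 20·2² = 1 ✓

9 2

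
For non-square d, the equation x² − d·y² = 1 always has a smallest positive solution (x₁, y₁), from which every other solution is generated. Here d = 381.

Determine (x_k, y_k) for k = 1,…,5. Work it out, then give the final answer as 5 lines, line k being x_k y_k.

√381 → a₀=19, period (1,1,12,1,1,38); ℓ=6 even so k=5
i=0: a=19 ⇒ p=19, q=1
…
i=2: a=1 ⇒ p=39, q=2
i=3: a=12 ⇒ p=488, q=25
i=4: a=1 ⇒ p=527, q=27
i=5: a=1 ⇒ p=1015, q=52
→ (1015, 52).  Check: 1015²=1030225, 381·52²=1030224, difference 1.
(1015+52√381)^2 = 2060449 + 105560√381
(1015+52√381)^3 = 4182710455 + 214286748√381
(1015+52√381)^4 = 8490900163201 + 435001992880√381
(1015+52√381)^5 = 17236523148587575 + 883053831259652√381

1015 52
2060449 105560
4182710455 214286748
8490900163201 435001992880
17236523148587575 883053831259652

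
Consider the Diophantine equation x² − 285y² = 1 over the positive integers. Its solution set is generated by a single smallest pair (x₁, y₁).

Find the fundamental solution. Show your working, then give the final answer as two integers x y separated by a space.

[16; 1,7,2,7,1,32] for √285; ℓ=6 ⇒ convergent index 5
k=0  a_k=16  p_k/q_k = 16/1
…
k=2  a_k=7  p_k/q_k = 135/8
k=3  a_k=2  p_k/q_k = 287/17
k=4  a_k=7  p_k/q_k = 2144/127
k=5  a_k=1  p_k/q_k = 2431/144
→ (2431, 144).  Check: 2431²=5909761, 285·144²=5909760, difference 1.

2431 144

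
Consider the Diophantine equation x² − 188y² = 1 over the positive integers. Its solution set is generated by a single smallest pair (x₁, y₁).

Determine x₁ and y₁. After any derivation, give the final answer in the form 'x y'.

4607 336

d=188: √d = [13; 1,2,2,6,2,2,1,26] (ℓ=8, even), read p_7/q_7
k=0  a_k=13  p_k/q_k = 13/1
k=1  a_k=1  p_k/q_k = 14/1
k=2  a_k=2  p_k/q_k = 41/3
…
k=5  a_k=2  p_k/q_k = 1330/97
k=6  a_k=2  p_k/q_k = 3277/239
k=7  a_k=1  p_k/q_k = 4607/336
→ (4607, 336).  Check: 4607²=21224449, 188·336²=21224448, difference 1.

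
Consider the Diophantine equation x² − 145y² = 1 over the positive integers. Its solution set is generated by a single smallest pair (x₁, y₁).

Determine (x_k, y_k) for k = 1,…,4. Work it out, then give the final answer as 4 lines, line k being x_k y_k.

√145 = [12; 24, …], period ℓ=1 (odd) → k=1
i=0: a=12 ⇒ p=12, q=1
i=1: a=24 ⇒ p=289, q=24
→ (289, 24).  Check: 289²=83521, 145·24²=83520, difference 1.
n=2: (289,24)∘(289,24) = (289·289+145·24·24, 289·24+24·289) = (167041,13872)
n=3: (167041,13872)∘(289,24) = (289·167041+145·24·13872, 289·13872+24·167041) = (96549409,8017992)
n=4: (96549409,8017992)∘(289,24) = (289·96549409+145·24·8017992, 289·8017992+24·96549409) = (55805391361,4634385504)

289 24
167041 13872
96549409 8017992
55805391361 4634385504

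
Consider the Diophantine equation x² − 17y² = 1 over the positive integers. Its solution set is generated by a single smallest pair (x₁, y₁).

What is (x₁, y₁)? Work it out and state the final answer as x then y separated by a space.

√17 = [4; 8, …], period ℓ=1 (odd) → k=1
i=0: a=4 ⇒ p=4, q=1
i=1: a=8 ⇒ p=33, q=8
fundamental: x₁=33, y₁=8  (since 1089 − 17·64 = 1)

33 8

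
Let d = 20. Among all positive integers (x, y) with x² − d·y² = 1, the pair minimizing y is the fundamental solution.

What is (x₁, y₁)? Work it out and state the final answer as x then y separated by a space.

9 2

√20 = [4; 2,8, …], period ℓ=2 (even) → k=1
k=0  a_k=4  p_k/q_k = 4/1
k=1  a_k=2  p_k/q_k = 9/2
→ (9, 2).  Check: 9²=81, 20·2²=80, difference 1.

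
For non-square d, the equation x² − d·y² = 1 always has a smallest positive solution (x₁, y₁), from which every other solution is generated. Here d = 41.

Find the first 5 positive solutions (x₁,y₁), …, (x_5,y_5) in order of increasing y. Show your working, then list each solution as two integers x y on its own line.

2049 320
8396801 1311360
34410088449 5373952960
141012534067201 22022457918720
577869330197301249 90248027176961600

d=41: √d = [6; 2,2,12] (ℓ=3, odd), read p_5/q_5
k=0  a_k=6  p_k/q_k = 6/1
…
k=2  a_k=2  p_k/q_k = 32/5
…
k=4  a_k=2  p_k/q_k = 826/129
k=5  a_k=2  p_k/q_k = 2049/320
fundamental: x₁=2049, y₁=320  (since 4198401 − 41·102400 = 1)
n=2: (2049,320)∘(2049,320) = (2049·2049+41·320·320, 2049·320+320·2049) = (8396801,1311360)
n=3: (8396801,1311360)∘(2049,320) = (2049·8396801+41·320·1311360, 2049·1311360+320·8396801) = (34410088449,5373952960)
n=4: (34410088449,5373952960)∘(2049,320) = (2049·34410088449+41·320·5373952960, 2049·5373952960+320·34410088449) = (141012534067201,22022457918720)
n=5: (141012534067201,22022457918720)∘(2049,320) = (2049·141012534067201+41·320·22022457918720, 2049·22022457918720+320·141012534067201) = (577869330197301249,90248027176961600)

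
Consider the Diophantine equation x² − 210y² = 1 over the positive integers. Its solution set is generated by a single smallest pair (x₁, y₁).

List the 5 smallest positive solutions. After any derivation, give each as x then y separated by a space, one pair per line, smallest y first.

√210 → a₀=14, period (2,28); ℓ=2 even so k=1
step 0: (14, 1)  from 14·(1,0) + (0,1)
step 1: (29, 2)  from 2·(14,1) + (1,0)
fundamental: x₁=29, y₁=2  (since 841 − 210·4 = 1)
(29+2√210)^2 = 1681 + 116√210
(29+2√210)^3 = 97469 + 6726√210
(29+2√210)^4 = 5651521 + 389992√210
(29+2√210)^5 = 327690749 + 22612810√210

29 2
1681 116
97469 6726
5651521 389992
327690749 22612810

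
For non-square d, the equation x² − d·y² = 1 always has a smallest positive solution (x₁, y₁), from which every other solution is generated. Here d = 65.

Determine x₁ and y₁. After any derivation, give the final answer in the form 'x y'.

129 16

√65 = [8; 16, …], period ℓ=1 (odd) → k=1
a_0=8:  p_0=8·1+0=8,  q_0=8·0+1=1
a_1=16:  p_1=16·8+1=129,  q_1=16·1+0=16
fundamental: x₁=129, y₁=16  (since 16641 − 65·256 = 1)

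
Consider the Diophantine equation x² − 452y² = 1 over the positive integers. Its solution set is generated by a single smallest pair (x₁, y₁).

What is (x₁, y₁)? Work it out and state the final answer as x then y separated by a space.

d=452: √d = [21; 3,1,5,3,10,3,5,1,3,42] (ℓ=10, even), read p_9/q_9
a_0=21:  p_0=21·1+0=21,  q_0=21·0+1=1
a_1=3:  p_1=3·21+1=64,  q_1=3·1+0=3
…
a_3=5:  p_3=5·85+64=489,  q_3=5·4+3=23
a_4=3:  p_4=3·489+85=1552,  q_4=3·23+4=73
a_5=10:  p_5=10·1552+489=16009,  q_5=10·73+23=753
a_6=3:  p_6=3·16009+1552=49579,  q_6=3·753+73=2332
…
a_8=1:  p_8=1·263904+49579=313483,  q_8=1·12413+2332=14745
a_9=3:  p_9=3·313483+263904=1204353,  q_9=3·14745+12413=56648
fundamental: x₁=1204353, y₁=56648  (since 1450466148609 − 452·3208995904 = 1)

1204353 56648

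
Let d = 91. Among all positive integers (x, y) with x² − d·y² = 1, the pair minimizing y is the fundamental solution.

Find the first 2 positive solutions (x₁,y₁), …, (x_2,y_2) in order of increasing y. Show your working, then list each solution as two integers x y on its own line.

1574 165
4954951 519420

d=91: √d = [9; 1,1,5,1,5,1,1,18] (ℓ=8, even), read p_7/q_7
k=0  a_k=9  p_k/q_k = 9/1
k=1  a_k=1  p_k/q_k = 10/1
…
k=6  a_k=1  p_k/q_k = 849/89
k=7  a_k=1  p_k/q_k = 1574/165
fundamental: x₁=1574, y₁=165  (since 2477476 − 91·27225 = 1)
(x_2, y_2) = (1574·1574 + 91·165·165, 1574·165 + 165·1574) = (4954951, 519420)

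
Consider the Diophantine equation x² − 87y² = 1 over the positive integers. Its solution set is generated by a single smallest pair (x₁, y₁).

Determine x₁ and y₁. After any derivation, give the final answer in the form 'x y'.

28 3

√87 → a₀=9, period (3,18); ℓ=2 even so k=1
step 0: (9, 1)  from 9·(1,0) + (0,1)
step 1: (28, 3)  from 3·(9,1) + (1,0)
(x₁, y₁) = (28, 3);  28² − 87·3² = 1 ✓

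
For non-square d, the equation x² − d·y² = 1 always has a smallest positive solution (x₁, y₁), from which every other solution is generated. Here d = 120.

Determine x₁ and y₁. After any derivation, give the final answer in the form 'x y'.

[10; 1,20] for √120; ℓ=2 ⇒ convergent index 1
k=0  a_k=10  p_k/q_k = 10/1
k=1  a_k=1  p_k/q_k = 11/1
→ (11, 1).  Check: 11²=121, 120·1²=120, difference 1.

11 1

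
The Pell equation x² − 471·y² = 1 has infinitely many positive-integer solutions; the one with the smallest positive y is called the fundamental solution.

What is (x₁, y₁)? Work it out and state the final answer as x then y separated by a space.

d=471: √d = [21; 1,2,2,1,3,…,2,1,42] (ℓ=14, even), read p_13/q_13
i=0: a=21 ⇒ p=21, q=1
…
i=2: a=2 ⇒ p=65, q=3
…
i=10: a=1 ⇒ p=843469, q=38865
i=11: a=2 ⇒ p=2331742, q=107441
i=12: a=2 ⇒ p=5506953, q=253747
i=13: a=1 ⇒ p=7838695, q=361188
→ (7838695, 361188).  Check: 7838695²=61445139303025, 471·361188²=61445139303024, difference 1.

7838695 361188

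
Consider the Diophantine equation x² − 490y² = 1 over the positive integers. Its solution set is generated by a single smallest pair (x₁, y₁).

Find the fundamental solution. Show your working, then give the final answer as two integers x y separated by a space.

1039681 46968

[22; 7,2,1,4,4,4,1,2,7,44] for √490; ℓ=10 ⇒ convergent index 9
step 0: (22, 1)  from 22·(1,0) + (0,1)
step 1: (155, 7)  from 7·(22,1) + (1,0)
…
step 6: (40708, 1839)  from 4·(9607,434) + (2280,103)
step 7: (50315, 2273)  from 1·(40708,1839) + (9607,434)
step 8: (141338, 6385)  from 2·(50315,2273) + (40708,1839)
step 9: (1039681, 46968)  from 7·(141338,6385) + (50315,2273)
fundamental: x₁=1039681, y₁=46968  (since 1080936581761 − 490·2205993024 = 1)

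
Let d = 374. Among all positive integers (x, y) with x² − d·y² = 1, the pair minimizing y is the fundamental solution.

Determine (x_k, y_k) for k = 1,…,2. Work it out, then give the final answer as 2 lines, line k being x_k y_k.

[19; 2,1,18,1,2,38] for √374; ℓ=6 ⇒ convergent index 5
i=0: a=19 ⇒ p=19, q=1
i=1: a=2 ⇒ p=39, q=2
i=2: a=1 ⇒ p=58, q=3
…
i=4: a=1 ⇒ p=1141, q=59
i=5: a=2 ⇒ p=3365, q=174
(x₁, y₁) = (3365, 174);  3365² − 374·174² = 1 ✓
(3365+174√374)^2 = 22646449 + 1171020√374

3365 174
22646449 1171020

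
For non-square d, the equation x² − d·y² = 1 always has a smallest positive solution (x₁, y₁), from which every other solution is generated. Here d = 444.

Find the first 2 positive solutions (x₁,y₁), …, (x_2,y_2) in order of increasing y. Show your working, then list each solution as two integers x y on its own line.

295 14
174049 8260

√444 → a₀=21, period (14,42); ℓ=2 even so k=1
step 0: (21, 1)  from 21·(1,0) + (0,1)
step 1: (295, 14)  from 14·(21,1) + (1,0)
fundamental: x₁=295, y₁=14  (since 87025 − 444·196 = 1)
n=2: (295,14)∘(295,14) = (295·295+444·14·14, 295·14+14·295) = (174049,8260)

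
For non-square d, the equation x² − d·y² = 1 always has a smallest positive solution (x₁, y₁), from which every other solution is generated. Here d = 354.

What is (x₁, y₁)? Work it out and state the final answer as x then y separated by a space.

√354 → a₀=18, period (1,4,2,2,18,2,2,4,1,36); ℓ=10 even so k=9
step 0: (18, 1)  from 18·(1,0) + (0,1)
…
step 2: (94, 5)  from 4·(19,1) + (18,1)
step 3: (207, 11)  from 2·(94,5) + (19,1)
…
step 5: (9351, 497)  from 18·(508,27) + (207,11)
step 6: (19210, 1021)  from 2·(9351,497) + (508,27)
…
step 8: (210294, 11177)  from 4·(47771,2539) + (19210,1021)
step 9: (258065, 13716)  from 1·(210294,11177) + (47771,2539)
(x₁, y₁) = (258065, 13716);  258065² − 354·13716² = 1 ✓

258065 13716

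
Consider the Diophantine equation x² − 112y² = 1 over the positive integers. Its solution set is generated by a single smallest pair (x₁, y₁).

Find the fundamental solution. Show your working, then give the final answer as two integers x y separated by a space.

127 12

[10; 1,1,2,1,1,20] for √112; ℓ=6 ⇒ convergent index 5
i=0: a=10 ⇒ p=10, q=1
i=1: a=1 ⇒ p=11, q=1
i=2: a=1 ⇒ p=21, q=2
i=3: a=2 ⇒ p=53, q=5
i=4: a=1 ⇒ p=74, q=7
i=5: a=1 ⇒ p=127, q=12
→ (127, 12).  Check: 127²=16129, 112·12²=16128, difference 1.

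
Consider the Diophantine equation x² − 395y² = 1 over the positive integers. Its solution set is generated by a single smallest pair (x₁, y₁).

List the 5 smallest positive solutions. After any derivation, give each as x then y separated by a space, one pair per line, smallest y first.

159 8
50561 2544
16078239 808984
5112829441 257254368
1625863683999 81806080040

√395 → a₀=19, period (1,6,1,38); ℓ=4 even so k=3
i=0: a=19 ⇒ p=19, q=1
…
i=2: a=6 ⇒ p=139, q=7
i=3: a=1 ⇒ p=159, q=8
→ (159, 8).  Check: 159²=25281, 395·8²=25280, difference 1.
n=2: (159,8)∘(159,8) = (159·159+395·8·8, 159·8+8·159) = (50561,2544)
n=3: (50561,2544)∘(159,8) = (159·50561+395·8·2544, 159·2544+8·50561) = (16078239,808984)
n=4: (16078239,808984)∘(159,8) = (159·16078239+395·8·808984, 159·808984+8·16078239) = (5112829441,257254368)
n=5: (5112829441,257254368)∘(159,8) = (159·5112829441+395·8·257254368, 159·257254368+8·5112829441) = (1625863683999,81806080040)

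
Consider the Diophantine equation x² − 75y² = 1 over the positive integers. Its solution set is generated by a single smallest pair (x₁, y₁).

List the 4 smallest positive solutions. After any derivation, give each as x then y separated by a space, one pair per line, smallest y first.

√75 → a₀=8, period (1,1,1,16); ℓ=4 even so k=3
a_0=8:  p_0=8·1+0=8,  q_0=8·0+1=1
a_1=1:  p_1=1·8+1=9,  q_1=1·1+0=1
a_2=1:  p_2=1·9+8=17,  q_2=1·1+1=2
a_3=1:  p_3=1·17+9=26,  q_3=1·2+1=3
(x₁, y₁) = (26, 3);  26² − 75·3² = 1 ✓
(26+3√75)^2 = 1351 + 156√75
(26+3√75)^3 = 70226 + 8109√75
(26+3√75)^4 = 3650401 + 421512√75

26 3
1351 156
70226 8109
3650401 421512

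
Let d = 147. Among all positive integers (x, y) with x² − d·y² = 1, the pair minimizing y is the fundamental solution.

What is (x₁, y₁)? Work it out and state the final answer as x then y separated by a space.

97 8

√147 → a₀=12, period (8,24); ℓ=2 even so k=1
i=0: a=12 ⇒ p=12, q=1
i=1: a=8 ⇒ p=97, q=8
fundamental: x₁=97, y₁=8  (since 9409 − 147·64 = 1)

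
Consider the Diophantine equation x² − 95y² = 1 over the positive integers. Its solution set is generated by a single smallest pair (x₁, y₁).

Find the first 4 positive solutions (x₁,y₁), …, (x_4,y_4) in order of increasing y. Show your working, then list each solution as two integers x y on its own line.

39 4
3041 312
237159 24332
18495361 1897584

√95 = [9; 1,2,1,18, …], period ℓ=4 (even) → k=3
k=0  a_k=9  p_k/q_k = 9/1
…
k=2  a_k=2  p_k/q_k = 29/3
k=3  a_k=1  p_k/q_k = 39/4
fundamental: x₁=39, y₁=4  (since 1521 − 95·16 = 1)
(39+4√95)^2 = 3041 + 312√95
(39+4√95)^3 = 237159 + 24332√95
(39+4√95)^4 = 18495361 + 1897584√95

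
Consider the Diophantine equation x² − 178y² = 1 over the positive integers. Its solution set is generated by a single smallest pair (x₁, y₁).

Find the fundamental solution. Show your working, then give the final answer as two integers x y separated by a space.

√178 → a₀=13, period (2,1,12,1,2,26); ℓ=6 even so k=5
i=0: a=13 ⇒ p=13, q=1
i=1: a=2 ⇒ p=27, q=2
…
i=3: a=12 ⇒ p=507, q=38
i=4: a=1 ⇒ p=547, q=41
i=5: a=2 ⇒ p=1601, q=120
fundamental: x₁=1601, y₁=120  (since 2563201 − 178·14400 = 1)

1601 120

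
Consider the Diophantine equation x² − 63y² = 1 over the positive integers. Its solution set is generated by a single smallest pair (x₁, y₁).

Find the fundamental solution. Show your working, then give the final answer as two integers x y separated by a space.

[7; 1,14] for √63; ℓ=2 ⇒ convergent index 1
i=0: a=7 ⇒ p=7, q=1
i=1: a=1 ⇒ p=8, q=1
(x₁, y₁) = (8, 1);  8² − 63·1² = 1 ✓

8 1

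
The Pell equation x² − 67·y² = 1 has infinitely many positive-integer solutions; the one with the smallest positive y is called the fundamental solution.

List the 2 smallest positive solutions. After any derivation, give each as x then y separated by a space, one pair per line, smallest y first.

48842 5967
4771081927 582880428

√67 = [8; 5,2,1,1,7,1,1,2,5,16, …], period ℓ=10 (even) → k=9
a_0=8:  p_0=8·1+0=8,  q_0=8·0+1=1
a_1=5:  p_1=5·8+1=41,  q_1=5·1+0=5
a_2=2:  p_2=2·41+8=90,  q_2=2·5+1=11
…
a_8=2:  p_8=2·3577+1899=9053,  q_8=2·437+232=1106
a_9=5:  p_9=5·9053+3577=48842,  q_9=5·1106+437=5967
→ (48842, 5967).  Check: 48842²=2385540964, 67·5967²=2385540963, difference 1.
n=2: (48842,5967)∘(48842,5967) = (48842·48842+67·5967·5967, 48842·5967+5967·48842) = (4771081927,582880428)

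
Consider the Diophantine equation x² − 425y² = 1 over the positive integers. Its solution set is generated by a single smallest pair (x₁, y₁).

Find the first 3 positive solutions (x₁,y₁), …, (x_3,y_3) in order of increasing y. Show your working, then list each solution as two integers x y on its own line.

143649 6968
41270070401 2001892464
11856808685922849 575139701115304

[20; 1,1,1,1,1,1,40] for √425; ℓ=7 ⇒ convergent index 13
k=0  a_k=20  p_k/q_k = 20/1
k=1  a_k=1  p_k/q_k = 21/1
k=2  a_k=1  p_k/q_k = 41/2
k=3  a_k=1  p_k/q_k = 62/3
…
k=5  a_k=1  p_k/q_k = 165/8
k=6  a_k=1  p_k/q_k = 268/13
…
k=8  a_k=1  p_k/q_k = 11153/541
k=9  a_k=1  p_k/q_k = 22038/1069
k=10  a_k=1  p_k/q_k = 33191/1610
k=11  a_k=1  p_k/q_k = 55229/2679
k=12  a_k=1  p_k/q_k = 88420/4289
k=13  a_k=1  p_k/q_k = 143649/6968
(x₁, y₁) = (143649, 6968);  143649² − 425·6968² = 1 ✓
k=2:  x_2 = 143649·143649+425·6968·6968 = 41270070401,  y_2 = 143649·6968+6968·143649 = 2001892464
k=3:  x_3 = 143649·41270070401+425·6968·2001892464 = 11856808685922849,  y_3 = 143649·2001892464+6968·41270070401 = 575139701115304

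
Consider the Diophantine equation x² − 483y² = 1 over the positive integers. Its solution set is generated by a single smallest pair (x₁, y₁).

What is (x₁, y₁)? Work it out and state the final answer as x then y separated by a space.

22 1

[21; 1,42] for √483; ℓ=2 ⇒ convergent index 1
step 0: (21, 1)  from 21·(1,0) + (0,1)
step 1: (22, 1)  from 1·(21,1) + (1,0)
fundamental: x₁=22, y₁=1  (since 484 − 483·1 = 1)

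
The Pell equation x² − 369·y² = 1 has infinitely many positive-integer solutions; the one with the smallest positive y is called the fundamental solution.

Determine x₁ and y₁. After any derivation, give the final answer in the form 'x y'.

√369 → a₀=19, period (4,1,3,2,7,4,7,2,3,1,4,38); ℓ=12 even so k=11
a_0=19:  p_0=19·1+0=19,  q_0=19·0+1=1
…
a_2=1:  p_2=1·77+19=96,  q_2=1·4+1=5
…
a_4=2:  p_4=2·365+96=826,  q_4=2·19+5=43
…
a_8=2:  p_8=2·184045+25414=393504,  q_8=2·9581+1323=20485
a_9=3:  p_9=3·393504+184045=1364557,  q_9=3·20485+9581=71036
a_10=1:  p_10=1·1364557+393504=1758061,  q_10=1·71036+20485=91521
a_11=4:  p_11=4·1758061+1364557=8396801,  q_11=4·91521+71036=437120
(x₁, y₁) = (8396801, 437120);  8396801² − 369·437120² = 1 ✓

8396801 437120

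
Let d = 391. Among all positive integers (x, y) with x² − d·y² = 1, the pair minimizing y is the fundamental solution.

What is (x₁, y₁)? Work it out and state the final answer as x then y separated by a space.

[19; 1,3,2,2,1,…,3,1,38] for √391; ℓ=16 ⇒ convergent index 15
k=0  a_k=19  p_k/q_k = 19/1
k=1  a_k=1  p_k/q_k = 20/1
k=2  a_k=3  p_k/q_k = 79/4
k=3  a_k=2  p_k/q_k = 178/9
…
k=5  a_k=1  p_k/q_k = 613/31
k=6  a_k=1  p_k/q_k = 1048/53
…
k=9  a_k=2  p_k/q_k = 107747/5449
k=10  a_k=1  p_k/q_k = 160266/8105
k=11  a_k=1  p_k/q_k = 268013/13554
k=12  a_k=2  p_k/q_k = 696292/35213
…
k=14  a_k=3  p_k/q_k = 5678083/287153
k=15  a_k=1  p_k/q_k = 7338680/371133
fundamental: x₁=7338680, y₁=371133  (since 53856224142400 − 391·137739703689 = 1)

7338680 371133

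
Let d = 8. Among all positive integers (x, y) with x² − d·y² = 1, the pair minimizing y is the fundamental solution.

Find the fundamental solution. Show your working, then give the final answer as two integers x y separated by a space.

√8 = [2; 1,4, …], period ℓ=2 (even) → k=1
i=0: a=2 ⇒ p=2, q=1
i=1: a=1 ⇒ p=3, q=1
(x₁, y₁) = (3, 1);  3² − 8·1² = 1 ✓

3 1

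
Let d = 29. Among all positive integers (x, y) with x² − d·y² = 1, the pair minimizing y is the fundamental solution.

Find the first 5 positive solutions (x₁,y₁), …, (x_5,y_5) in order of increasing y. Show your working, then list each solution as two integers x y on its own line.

9801 1820
192119201 35675640
3765920568201 699313893460
73819574785756801 13707950903927280
1447011301184484245001 268703252919468649100

d=29: √d = [5; 2,1,1,2,10] (ℓ=5, odd), read p_9/q_9
step 0: (5, 1)  from 5·(1,0) + (0,1)
step 1: (11, 2)  from 2·(5,1) + (1,0)
step 2: (16, 3)  from 1·(11,2) + (5,1)
step 3: (27, 5)  from 1·(16,3) + (11,2)
step 4: (70, 13)  from 2·(27,5) + (16,3)
step 5: (727, 135)  from 10·(70,13) + (27,5)
step 6: (1524, 283)  from 2·(727,135) + (70,13)
step 7: (2251, 418)  from 1·(1524,283) + (727,135)
step 8: (3775, 701)  from 1·(2251,418) + (1524,283)
step 9: (9801, 1820)  from 2·(3775,701) + (2251,418)
fundamental: x₁=9801, y₁=1820  (since 96059601 − 29·3312400 = 1)
n=2: (9801,1820)∘(9801,1820) = (9801·9801+29·1820·1820, 9801·1820+1820·9801) = (192119201,35675640)
n=3: (192119201,35675640)∘(9801,1820) = (9801·192119201+29·1820·35675640, 9801·35675640+1820·192119201) = (3765920568201,699313893460)
n=4: (3765920568201,699313893460)∘(9801,1820) = (9801·3765920568201+29·1820·699313893460, 9801·699313893460+1820·3765920568201) = (73819574785756801,13707950903927280)
n=5: (73819574785756801,13707950903927280)∘(9801,1820) = (9801·73819574785756801+29·1820·13707950903927280, 9801·13707950903927280+1820·73819574785756801) = (1447011301184484245001,268703252919468649100)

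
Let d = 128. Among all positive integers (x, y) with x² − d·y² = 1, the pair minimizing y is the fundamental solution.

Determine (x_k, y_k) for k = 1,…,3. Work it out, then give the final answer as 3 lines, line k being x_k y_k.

577 51
665857 58854
768398401 67917465

d=128: √d = [11; 3,5,3,22] (ℓ=4, even), read p_3/q_3
i=0: a=11 ⇒ p=11, q=1
i=1: a=3 ⇒ p=34, q=3
i=2: a=5 ⇒ p=181, q=16
i=3: a=3 ⇒ p=577, q=51
fundamental: x₁=577, y₁=51  (since 332929 − 128·2601 = 1)
k=2:  x_2 = 577·577+128·51·51 = 665857,  y_2 = 577·51+51·577 = 58854
k=3:  x_3 = 577·665857+128·51·58854 = 768398401,  y_3 = 577·58854+51·665857 = 67917465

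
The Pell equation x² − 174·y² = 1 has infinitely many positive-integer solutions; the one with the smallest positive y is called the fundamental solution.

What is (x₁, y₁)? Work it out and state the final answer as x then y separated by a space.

1451 110

√174 → a₀=13, period (5,4,5,26); ℓ=4 even so k=3
a_0=13:  p_0=13·1+0=13,  q_0=13·0+1=1
…
a_2=4:  p_2=4·66+13=277,  q_2=4·5+1=21
a_3=5:  p_3=5·277+66=1451,  q_3=5·21+5=110
(x₁, y₁) = (1451, 110);  1451² − 174·110² = 1 ✓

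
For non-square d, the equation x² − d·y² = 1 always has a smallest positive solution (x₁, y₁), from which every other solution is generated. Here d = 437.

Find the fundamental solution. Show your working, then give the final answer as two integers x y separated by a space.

d=437: √d = [20; 1,9,2,9,1,40] (ℓ=6, even), read p_5/q_5
k=0  a_k=20  p_k/q_k = 20/1
…
k=2  a_k=9  p_k/q_k = 209/10
k=3  a_k=2  p_k/q_k = 439/21
k=4  a_k=9  p_k/q_k = 4160/199
k=5  a_k=1  p_k/q_k = 4599/220
→ (4599, 220).  Check: 4599²=21150801, 437·220²=21150800, difference 1.

4599 220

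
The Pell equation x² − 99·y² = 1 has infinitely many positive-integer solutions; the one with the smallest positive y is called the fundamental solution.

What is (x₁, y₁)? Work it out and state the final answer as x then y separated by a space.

10 1

d=99: √d = [9; 1,18] (ℓ=2, even), read p_1/q_1
a_0=9:  p_0=9·1+0=9,  q_0=9·0+1=1
a_1=1:  p_1=1·9+1=10,  q_1=1·1+0=1
fundamental: x₁=10, y₁=1  (since 100 − 99·1 = 1)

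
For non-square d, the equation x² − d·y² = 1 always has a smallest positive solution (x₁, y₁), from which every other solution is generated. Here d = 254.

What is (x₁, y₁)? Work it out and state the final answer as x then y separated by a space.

255 16

√254 = [15; 1,14,1,30, …], period ℓ=4 (even) → k=3
i=0: a=15 ⇒ p=15, q=1
i=1: a=1 ⇒ p=16, q=1
i=2: a=14 ⇒ p=239, q=15
i=3: a=1 ⇒ p=255, q=16
→ (255, 16).  Check: 255²=65025, 254·16²=65024, difference 1.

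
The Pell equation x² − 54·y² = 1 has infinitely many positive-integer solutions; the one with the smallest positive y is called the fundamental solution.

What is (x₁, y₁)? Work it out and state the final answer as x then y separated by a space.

485 66

d=54: √d = [7; 2,1,6,1,2,14] (ℓ=6, even), read p_5/q_5
i=0: a=7 ⇒ p=7, q=1
…
i=3: a=6 ⇒ p=147, q=20
i=4: a=1 ⇒ p=169, q=23
i=5: a=2 ⇒ p=485, q=66
(x₁, y₁) = (485, 66);  485² − 54·66² = 1 ✓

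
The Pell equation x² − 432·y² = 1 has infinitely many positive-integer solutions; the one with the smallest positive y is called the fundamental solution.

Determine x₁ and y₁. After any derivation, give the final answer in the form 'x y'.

d=432: √d = [20; 1,3,1,1,1,3,1,40] (ℓ=8, even), read p_7/q_7
step 0: (20, 1)  from 20·(1,0) + (0,1)
…
step 3: (104, 5)  from 1·(83,4) + (21,1)
step 4: (187, 9)  from 1·(104,5) + (83,4)
step 5: (291, 14)  from 1·(187,9) + (104,5)
step 6: (1060, 51)  from 3·(291,14) + (187,9)
step 7: (1351, 65)  from 1·(1060,51) + (291,14)
fundamental: x₁=1351, y₁=65  (since 1825201 − 432·4225 = 1)

1351 65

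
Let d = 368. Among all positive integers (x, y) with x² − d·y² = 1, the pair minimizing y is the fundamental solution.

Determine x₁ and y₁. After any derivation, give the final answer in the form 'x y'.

d=368: √d = [19; 5,2,5,38] (ℓ=4, even), read p_3/q_3
i=0: a=19 ⇒ p=19, q=1
i=1: a=5 ⇒ p=96, q=5
i=2: a=2 ⇒ p=211, q=11
i=3: a=5 ⇒ p=1151, q=60
(x₁, y₁) = (1151, 60);  1151² − 368·60² = 1 ✓

1151 60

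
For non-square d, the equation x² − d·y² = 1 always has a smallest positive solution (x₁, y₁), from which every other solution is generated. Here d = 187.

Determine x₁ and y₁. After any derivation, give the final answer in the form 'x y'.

[13; 1,2,13,2,1,26] for √187; ℓ=6 ⇒ convergent index 5
a_0=13:  p_0=13·1+0=13,  q_0=13·0+1=1
…
a_2=2:  p_2=2·14+13=41,  q_2=2·1+1=3
…
a_4=2:  p_4=2·547+41=1135,  q_4=2·40+3=83
a_5=1:  p_5=1·1135+547=1682,  q_5=1·83+40=123
→ (1682, 123).  Check: 1682²=2829124, 187·123²=2829123, difference 1.

1682 123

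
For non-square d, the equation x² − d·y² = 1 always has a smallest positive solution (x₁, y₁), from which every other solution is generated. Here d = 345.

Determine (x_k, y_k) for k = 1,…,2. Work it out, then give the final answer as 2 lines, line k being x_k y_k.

6761 364
91422241 4922008

√345 → a₀=18, period (1,1,2,1,6,1,2,1,1,36); ℓ=10 even so k=9
i=0: a=18 ⇒ p=18, q=1
…
i=2: a=1 ⇒ p=37, q=2
…
i=4: a=1 ⇒ p=130, q=7
i=5: a=6 ⇒ p=873, q=47
i=6: a=1 ⇒ p=1003, q=54
i=7: a=2 ⇒ p=2879, q=155
i=8: a=1 ⇒ p=3882, q=209
i=9: a=1 ⇒ p=6761, q=364
fundamental: x₁=6761, y₁=364  (since 45711121 − 345·132496 = 1)
(x_2, y_2) = (6761·6761 + 345·364·364, 6761·364 + 364·6761) = (91422241, 4922008)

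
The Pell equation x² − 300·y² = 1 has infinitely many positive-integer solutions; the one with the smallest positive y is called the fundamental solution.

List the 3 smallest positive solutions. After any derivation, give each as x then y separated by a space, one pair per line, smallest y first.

d=300: √d = [17; 3,8,3,34] (ℓ=4, even), read p_3/q_3
a_0=17:  p_0=17·1+0=17,  q_0=17·0+1=1
a_1=3:  p_1=3·17+1=52,  q_1=3·1+0=3
a_2=8:  p_2=8·52+17=433,  q_2=8·3+1=25
a_3=3:  p_3=3·433+52=1351,  q_3=3·25+3=78
fundamental: x₁=1351, y₁=78  (since 1825201 − 300·6084 = 1)
n=2: (1351,78)∘(1351,78) = (1351·1351+300·78·78, 1351·78+78·1351) = (3650401,210756)
n=3: (3650401,210756)∘(1351,78) = (1351·3650401+300·78·210756, 1351·210756+78·3650401) = (9863382151,569462634)

1351 78
3650401 210756
9863382151 569462634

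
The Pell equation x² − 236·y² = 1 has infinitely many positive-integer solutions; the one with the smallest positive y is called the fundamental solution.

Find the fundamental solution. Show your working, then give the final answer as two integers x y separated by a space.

561799 36570

√236 = [15; 2,1,3,5,1,6,1,5,3,1,2,30, …], period ℓ=12 (even) → k=11
i=0: a=15 ⇒ p=15, q=1
…
i=10: a=1 ⇒ p=203535, q=13249
i=11: a=2 ⇒ p=561799, q=36570
→ (561799, 36570).  Check: 561799²=315618116401, 236·36570²=315618116400, difference 1.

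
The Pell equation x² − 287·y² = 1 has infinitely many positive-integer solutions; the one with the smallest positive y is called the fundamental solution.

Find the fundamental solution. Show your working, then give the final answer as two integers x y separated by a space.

√287 = [16; 1,15,1,32, …], period ℓ=4 (even) → k=3
a_0=16:  p_0=16·1+0=16,  q_0=16·0+1=1
…
a_2=15:  p_2=15·17+16=271,  q_2=15·1+1=16
a_3=1:  p_3=1·271+17=288,  q_3=1·16+1=17
fundamental: x₁=288, y₁=17  (since 82944 − 287·289 = 1)

288 17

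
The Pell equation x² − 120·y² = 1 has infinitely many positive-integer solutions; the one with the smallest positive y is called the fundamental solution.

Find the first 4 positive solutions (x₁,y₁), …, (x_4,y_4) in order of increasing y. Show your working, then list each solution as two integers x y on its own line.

d=120: √d = [10; 1,20] (ℓ=2, even), read p_1/q_1
step 0: (10, 1)  from 10·(1,0) + (0,1)
step 1: (11, 1)  from 1·(10,1) + (1,0)
(x₁, y₁) = (11, 1);  11² − 120·1² = 1 ✓
(x_2, y_2) = (11·11 + 120·1·1, 11·1 + 1·11) = (241, 22)
(x_3, y_3) = (11·241 + 120·1·22, 11·22 + 1·241) = (5291, 483)
(x_4, y_4) = (11·5291 + 120·1·483, 11·483 + 1·5291) = (116161, 10604)

11 1
241 22
5291 483
116161 10604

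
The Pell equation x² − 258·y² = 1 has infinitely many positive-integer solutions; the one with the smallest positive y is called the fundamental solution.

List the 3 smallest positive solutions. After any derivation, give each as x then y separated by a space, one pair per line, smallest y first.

[16; 16,32] for √258; ℓ=2 ⇒ convergent index 1
a_0=16:  p_0=16·1+0=16,  q_0=16·0+1=1
a_1=16:  p_1=16·16+1=257,  q_1=16·1+0=16
→ (257, 16).  Check: 257²=66049, 258·16²=66048, difference 1.
k=2:  x_2 = 257·257+258·16·16 = 132097,  y_2 = 257·16+16·257 = 8224
k=3:  x_3 = 257·132097+258·16·8224 = 67897601,  y_3 = 257·8224+16·132097 = 4227120

257 16
132097 8224
67897601 4227120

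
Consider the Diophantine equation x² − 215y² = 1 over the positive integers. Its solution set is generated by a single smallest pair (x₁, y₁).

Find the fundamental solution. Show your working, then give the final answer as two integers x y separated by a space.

√215 → a₀=14, period (1,1,1,28); ℓ=4 even so k=3
a_0=14:  p_0=14·1+0=14,  q_0=14·0+1=1
a_1=1:  p_1=1·14+1=15,  q_1=1·1+0=1
a_2=1:  p_2=1·15+14=29,  q_2=1·1+1=2
a_3=1:  p_3=1·29+15=44,  q_3=1·2+1=3
(x₁, y₁) = (44, 3);  44² − 215·3² = 1 ✓

44 3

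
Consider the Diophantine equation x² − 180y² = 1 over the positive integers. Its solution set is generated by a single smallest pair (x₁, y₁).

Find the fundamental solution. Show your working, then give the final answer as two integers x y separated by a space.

d=180: √d = [13; 2,2,2,26] (ℓ=4, even), read p_3/q_3
step 0: (13, 1)  from 13·(1,0) + (0,1)
…
step 2: (67, 5)  from 2·(27,2) + (13,1)
step 3: (161, 12)  from 2·(67,5) + (27,2)
→ (161, 12).  Check: 161²=25921, 180·12²=25920, difference 1.

161 12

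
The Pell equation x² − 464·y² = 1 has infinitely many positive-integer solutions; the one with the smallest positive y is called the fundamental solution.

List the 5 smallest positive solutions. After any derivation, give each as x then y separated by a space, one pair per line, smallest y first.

√464 = [21; 1,1,5,1,1,1,5,1,1,42, …], period ℓ=10 (even) → k=9
i=0: a=21 ⇒ p=21, q=1
i=1: a=1 ⇒ p=22, q=1
i=2: a=1 ⇒ p=43, q=2
i=3: a=5 ⇒ p=237, q=11
i=4: a=1 ⇒ p=280, q=13
i=5: a=1 ⇒ p=517, q=24
…
i=7: a=5 ⇒ p=4502, q=209
i=8: a=1 ⇒ p=5299, q=246
i=9: a=1 ⇒ p=9801, q=455
(x₁, y₁) = (9801, 455);  9801² − 464·455² = 1 ✓
n=2: (9801,455)∘(9801,455) = (9801·9801+464·455·455, 9801·455+455·9801) = (192119201,8918910)
n=3: (192119201,8918910)∘(9801,455) = (9801·192119201+464·455·8918910, 9801·8918910+455·192119201) = (3765920568201,174828473365)
n=4: (3765920568201,174828473365)∘(9801,455) = (9801·3765920568201+464·455·174828473365, 9801·174828473365+455·3765920568201) = (73819574785756801,3426987725981820)
n=5: (73819574785756801,3426987725981820)∘(9801,455) = (9801·73819574785756801+464·455·3426987725981820, 9801·3426987725981820+455·73819574785756801) = (1447011301184484245001,67175813229867162275)

9801 455
192119201 8918910
3765920568201 174828473365
73819574785756801 3426987725981820
1447011301184484245001 67175813229867162275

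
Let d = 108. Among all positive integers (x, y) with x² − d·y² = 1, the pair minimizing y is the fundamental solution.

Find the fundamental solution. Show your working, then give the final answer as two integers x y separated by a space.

1351 130

d=108: √d = [10; 2,1,1,4,1,1,2,20] (ℓ=8, even), read p_7/q_7
step 0: (10, 1)  from 10·(1,0) + (0,1)
step 1: (21, 2)  from 2·(10,1) + (1,0)
step 2: (31, 3)  from 1·(21,2) + (10,1)
…
step 4: (239, 23)  from 4·(52,5) + (31,3)
…
step 6: (530, 51)  from 1·(291,28) + (239,23)
step 7: (1351, 130)  from 2·(530,51) + (291,28)
fundamental: x₁=1351, y₁=130  (since 1825201 − 108·16900 = 1)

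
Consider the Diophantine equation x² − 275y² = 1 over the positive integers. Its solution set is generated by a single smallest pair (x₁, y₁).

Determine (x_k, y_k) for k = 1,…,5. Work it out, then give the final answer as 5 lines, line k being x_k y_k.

√275 → a₀=16, period (1,1,2,1,1,32); ℓ=6 even so k=5
k=0  a_k=16  p_k/q_k = 16/1
k=1  a_k=1  p_k/q_k = 17/1
k=2  a_k=1  p_k/q_k = 33/2
k=3  a_k=2  p_k/q_k = 83/5
k=4  a_k=1  p_k/q_k = 116/7
k=5  a_k=1  p_k/q_k = 199/12
fundamental: x₁=199, y₁=12  (since 39601 − 275·144 = 1)
k=2:  x_2 = 199·199+275·12·12 = 79201,  y_2 = 199·12+12·199 = 4776
k=3:  x_3 = 199·79201+275·12·4776 = 31521799,  y_3 = 199·4776+12·79201 = 1900836
k=4:  x_4 = 199·31521799+275·12·1900836 = 12545596801,  y_4 = 199·1900836+12·31521799 = 756527952
k=5:  x_5 = 199·12545596801+275·12·756527952 = 4993116004999,  y_5 = 199·756527952+12·12545596801 = 301096224060

199 12
79201 4776
31521799 1900836
12545596801 756527952
4993116004999 301096224060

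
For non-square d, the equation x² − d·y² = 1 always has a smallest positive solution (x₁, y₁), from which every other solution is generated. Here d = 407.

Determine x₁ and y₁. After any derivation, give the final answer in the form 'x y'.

[20; 5,1,2,1,5,40] for √407; ℓ=6 ⇒ convergent index 5
i=0: a=20 ⇒ p=20, q=1
i=1: a=5 ⇒ p=101, q=5
…
i=4: a=1 ⇒ p=464, q=23
i=5: a=5 ⇒ p=2663, q=132
(x₁, y₁) = (2663, 132);  2663² − 407·132² = 1 ✓

2663 132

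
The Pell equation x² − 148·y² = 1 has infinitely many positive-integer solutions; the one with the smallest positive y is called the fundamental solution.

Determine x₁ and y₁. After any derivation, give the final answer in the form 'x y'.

73 6

d=148: √d = [12; 6,24] (ℓ=2, even), read p_1/q_1
i=0: a=12 ⇒ p=12, q=1
i=1: a=6 ⇒ p=73, q=6
→ (73, 6).  Check: 73²=5329, 148·6²=5328, difference 1.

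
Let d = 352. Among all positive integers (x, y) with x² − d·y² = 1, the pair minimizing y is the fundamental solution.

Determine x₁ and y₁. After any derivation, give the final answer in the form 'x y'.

√352 = [18; 1,3,5,9,5,3,1,36, …], period ℓ=8 (even) → k=7
step 0: (18, 1)  from 18·(1,0) + (0,1)
step 1: (19, 1)  from 1·(18,1) + (1,0)
step 2: (75, 4)  from 3·(19,1) + (18,1)
…
step 6: (59118, 3151)  from 3·(18499,986) + (3621,193)
step 7: (77617, 4137)  from 1·(59118,3151) + (18499,986)
→ (77617, 4137).  Check: 77617²=6024398689, 352·4137²=6024398688, difference 1.

77617 4137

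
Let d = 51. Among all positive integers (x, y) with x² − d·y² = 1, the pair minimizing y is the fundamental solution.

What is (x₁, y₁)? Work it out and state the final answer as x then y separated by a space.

50 7

√51 = [7; 7,14, …], period ℓ=2 (even) → k=1
a_0=7:  p_0=7·1+0=7,  q_0=7·0+1=1
a_1=7:  p_1=7·7+1=50,  q_1=7·1+0=7
(x₁, y₁) = (50, 7);  50² − 51·7² = 1 ✓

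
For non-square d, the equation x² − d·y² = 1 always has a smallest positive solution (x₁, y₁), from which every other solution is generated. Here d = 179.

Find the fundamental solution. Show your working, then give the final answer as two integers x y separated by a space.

[13; 2,1,1,1,3,…,1,2,26] for √179; ℓ=14 ⇒ convergent index 13
i=0: a=13 ⇒ p=13, q=1
i=1: a=2 ⇒ p=27, q=2
i=2: a=1 ⇒ p=40, q=3
i=3: a=1 ⇒ p=67, q=5
i=4: a=1 ⇒ p=107, q=8
i=5: a=3 ⇒ p=388, q=29
i=6: a=5 ⇒ p=2047, q=153
…
i=8: a=5 ⇒ p=137042, q=10243
…
i=10: a=1 ⇒ p=575167, q=42990
…
i=12: a=1 ⇒ p=1588459, q=118727
i=13: a=2 ⇒ p=4190210, q=313191
(x₁, y₁) = (4190210, 313191);  4190210² − 179·313191² = 1 ✓

4190210 313191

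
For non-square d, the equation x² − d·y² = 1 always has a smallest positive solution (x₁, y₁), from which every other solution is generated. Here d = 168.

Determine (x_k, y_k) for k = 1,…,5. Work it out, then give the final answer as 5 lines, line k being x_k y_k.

13 1
337 26
8749 675
227137 17524
5896813 454949

√168 → a₀=12, period (1,24); ℓ=2 even so k=1
i=0: a=12 ⇒ p=12, q=1
i=1: a=1 ⇒ p=13, q=1
→ (13, 1).  Check: 13²=169, 168·1²=168, difference 1.
k=2:  x_2 = 13·13+168·1·1 = 337,  y_2 = 13·1+1·13 = 26
k=3:  x_3 = 13·337+168·1·26 = 8749,  y_3 = 13·26+1·337 = 675
k=4:  x_4 = 13·8749+168·1·675 = 227137,  y_4 = 13·675+1·8749 = 17524
k=5:  x_5 = 13·227137+168·1·17524 = 5896813,  y_5 = 13·17524+1·227137 = 454949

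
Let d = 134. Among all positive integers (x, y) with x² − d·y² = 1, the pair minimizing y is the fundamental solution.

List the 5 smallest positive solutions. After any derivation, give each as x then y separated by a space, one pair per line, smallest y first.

145925 12606
42588211249 3679061100
12429369452874725 1073733982022394
3627511474778900280001 313369262649556627800
1058689223901792677265417125 91456819303199367841407606

√134 → a₀=11, period (1,1,2,1,3,…,1,1,22); ℓ=14 even so k=13
a_0=11:  p_0=11·1+0=11,  q_0=11·0+1=1
a_1=1:  p_1=1·11+1=12,  q_1=1·1+0=1
…
a_4=1:  p_4=1·58+23=81,  q_4=1·5+2=7
…
a_8=1:  p_8=1·4121+382=4503,  q_8=1·356+33=389
…
a_10=1:  p_10=1·17630+4503=22133,  q_10=1·1523+389=1912
…
a_12=1:  p_12=1·61896+22133=84029,  q_12=1·5347+1912=7259
a_13=1:  p_13=1·84029+61896=145925,  q_13=1·7259+5347=12606
fundamental: x₁=145925, y₁=12606  (since 21294105625 − 134·158911236 = 1)
k=2:  x_2 = 145925·145925+134·12606·12606 = 42588211249,  y_2 = 145925·12606+12606·145925 = 3679061100
k=3:  x_3 = 145925·42588211249+134·12606·3679061100 = 12429369452874725,  y_3 = 145925·3679061100+12606·42588211249 = 1073733982022394
k=4:  x_4 = 145925·12429369452874725+134·12606·1073733982022394 = 3627511474778900280001,  y_4 = 145925·1073733982022394+12606·12429369452874725 = 313369262649556627800
k=5:  x_5 = 145925·3627511474778900280001+134·12606·313369262649556627800 = 1058689223901792677265417125,  y_5 = 145925·313369262649556627800+12606·3627511474778900280001 = 91456819303199367841407606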